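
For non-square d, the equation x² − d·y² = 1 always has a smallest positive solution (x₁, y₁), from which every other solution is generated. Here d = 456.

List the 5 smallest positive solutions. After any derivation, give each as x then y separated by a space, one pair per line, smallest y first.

1025 48
2101249 98400
4307559425 201719952
8830494720001 413525803200
18102509868442625 847727694840048

√456 = [21; 2,1,4,1,2,42, …], period ℓ=6 (even) → k=5
step 0: (21, 1)  from 21·(1,0) + (0,1)
…
step 2: (64, 3)  from 1·(43,2) + (21,1)
…
step 4: (363, 17)  from 1·(299,14) + (64,3)
step 5: (1025, 48)  from 2·(363,17) + (299,14)
→ (1025, 48).  Check: 1025²=1050625, 456·48²=1050624, difference 1.
k=2:  x_2 = 1025·1025+456·48·48 = 2101249,  y_2 = 1025·48+48·1025 = 98400
k=3:  x_3 = 1025·2101249+456·48·98400 = 4307559425,  y_3 = 1025·98400+48·2101249 = 201719952
k=4:  x_4 = 1025·4307559425+456·48·201719952 = 8830494720001,  y_4 = 1025·201719952+48·4307559425 = 413525803200
k=5:  x_5 = 1025·8830494720001+456·48·413525803200 = 18102509868442625,  y_5 = 1025·413525803200+48·8830494720001 = 847727694840048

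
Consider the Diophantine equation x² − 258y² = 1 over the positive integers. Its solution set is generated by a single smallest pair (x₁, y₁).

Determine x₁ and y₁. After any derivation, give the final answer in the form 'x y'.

[16; 16,32] for √258; ℓ=2 ⇒ convergent index 1
k=0  a_k=16  p_k/q_k = 16/1
k=1  a_k=16  p_k/q_k = 257/16
→ (257, 16).  Check: 257²=66049, 258·16²=66048, difference 1.

257 16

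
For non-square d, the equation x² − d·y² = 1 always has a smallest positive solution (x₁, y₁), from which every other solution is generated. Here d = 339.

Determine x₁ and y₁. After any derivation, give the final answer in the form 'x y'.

√339 → a₀=18, period (2,2,2,1,17,1,2,2,2,36); ℓ=10 even so k=9
k=0  a_k=18  p_k/q_k = 18/1
k=1  a_k=2  p_k/q_k = 37/2
k=2  a_k=2  p_k/q_k = 92/5
…
k=5  a_k=17  p_k/q_k = 5542/301
…
k=7  a_k=2  p_k/q_k = 17252/937
k=8  a_k=2  p_k/q_k = 40359/2192
k=9  a_k=2  p_k/q_k = 97970/5321
→ (97970, 5321).  Check: 97970²=9598120900, 339·5321²=9598120899, difference 1.

97970 5321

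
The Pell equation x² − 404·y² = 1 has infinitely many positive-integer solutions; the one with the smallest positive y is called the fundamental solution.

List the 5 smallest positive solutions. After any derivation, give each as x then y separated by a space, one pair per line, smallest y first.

201 10
80801 4020
32481801 1616030
13057603201 649640040
5249124005001 261153680050

[20; 10,40] for √404; ℓ=2 ⇒ convergent index 1
a_0=20:  p_0=20·1+0=20,  q_0=20·0+1=1
a_1=10:  p_1=10·20+1=201,  q_1=10·1+0=10
fundamental: x₁=201, y₁=10  (since 40401 − 404·100 = 1)
(201+10√404)^2 = 80801 + 4020√404
(201+10√404)^3 = 32481801 + 1616030√404
(201+10√404)^4 = 13057603201 + 649640040√404
(201+10√404)^5 = 5249124005001 + 261153680050√404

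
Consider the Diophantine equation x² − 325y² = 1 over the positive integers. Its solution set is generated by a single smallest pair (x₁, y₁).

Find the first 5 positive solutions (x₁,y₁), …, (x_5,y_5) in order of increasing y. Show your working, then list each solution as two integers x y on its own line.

649 36
842401 46728
1093435849 60652908
1419278889601 78727427856
1842222905266249 102188140704180

[18; 36] for √325; ℓ=1 ⇒ convergent index 1
step 0: (18, 1)  from 18·(1,0) + (0,1)
step 1: (649, 36)  from 36·(18,1) + (1,0)
(x₁, y₁) = (649, 36);  649² − 325·36² = 1 ✓
(x_2, y_2) = (649·649 + 325·36·36, 649·36 + 36·649) = (842401, 46728)
(x_3, y_3) = (649·842401 + 325·36·46728, 649·46728 + 36·842401) = (1093435849, 60652908)
(x_4, y_4) = (649·1093435849 + 325·36·60652908, 649·60652908 + 36·1093435849) = (1419278889601, 78727427856)
(x_5, y_5) = (649·1419278889601 + 325·36·78727427856, 649·78727427856 + 36·1419278889601) = (1842222905266249, 102188140704180)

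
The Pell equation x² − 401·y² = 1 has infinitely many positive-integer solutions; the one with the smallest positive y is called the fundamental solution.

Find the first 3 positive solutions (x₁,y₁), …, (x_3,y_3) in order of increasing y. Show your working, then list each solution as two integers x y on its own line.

d=401: √d = [20; 40] (ℓ=1, odd), read p_1/q_1
step 0: (20, 1)  from 20·(1,0) + (0,1)
step 1: (801, 40)  from 40·(20,1) + (1,0)
fundamental: x₁=801, y₁=40  (since 641601 − 401·1600 = 1)
(801+40√401)^2 = 1283201 + 64080√401
(801+40√401)^3 = 2055687201 + 102656120√401

801 40
1283201 64080
2055687201 102656120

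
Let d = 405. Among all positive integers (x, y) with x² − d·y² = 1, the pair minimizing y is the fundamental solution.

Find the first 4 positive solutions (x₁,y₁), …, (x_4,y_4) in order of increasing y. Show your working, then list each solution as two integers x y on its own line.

[20; 8,40] for √405; ℓ=2 ⇒ convergent index 1
k=0  a_k=20  p_k/q_k = 20/1
k=1  a_k=8  p_k/q_k = 161/8
→ (161, 8).  Check: 161²=25921, 405·8²=25920, difference 1.
(x_2, y_2) = (161·161 + 405·8·8, 161·8 + 8·161) = (51841, 2576)
(x_3, y_3) = (161·51841 + 405·8·2576, 161·2576 + 8·51841) = (16692641, 829464)
(x_4, y_4) = (161·16692641 + 405·8·829464, 161·829464 + 8·16692641) = (5374978561, 267084832)

161 8
51841 2576
16692641 829464
5374978561 267084832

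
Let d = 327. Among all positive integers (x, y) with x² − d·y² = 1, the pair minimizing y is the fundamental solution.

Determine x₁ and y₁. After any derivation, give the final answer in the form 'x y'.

[18; 12,36] for √327; ℓ=2 ⇒ convergent index 1
k=0  a_k=18  p_k/q_k = 18/1
k=1  a_k=12  p_k/q_k = 217/12
fundamental: x₁=217, y₁=12  (since 47089 − 327·144 = 1)

217 12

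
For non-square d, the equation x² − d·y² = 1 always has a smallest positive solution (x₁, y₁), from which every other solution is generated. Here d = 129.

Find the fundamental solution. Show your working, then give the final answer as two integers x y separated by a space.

[11; 2,1,3,1,6,1,3,1,2,22] for √129; ℓ=10 ⇒ convergent index 9
a_0=11:  p_0=11·1+0=11,  q_0=11·0+1=1
…
a_5=6:  p_5=6·159+125=1079,  q_5=6·14+11=95
…
a_7=3:  p_7=3·1238+1079=4793,  q_7=3·109+95=422
a_8=1:  p_8=1·4793+1238=6031,  q_8=1·422+109=531
a_9=2:  p_9=2·6031+4793=16855,  q_9=2·531+422=1484
→ (16855, 1484).  Check: 16855²=284091025, 129·1484²=284091024, difference 1.

16855 1484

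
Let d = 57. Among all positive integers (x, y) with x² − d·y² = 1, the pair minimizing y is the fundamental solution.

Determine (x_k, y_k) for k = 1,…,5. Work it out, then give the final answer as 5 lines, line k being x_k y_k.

√57 → a₀=7, period (1,1,4,1,1,14); ℓ=6 even so k=5
k=0  a_k=7  p_k/q_k = 7/1
…
k=3  a_k=4  p_k/q_k = 68/9
k=4  a_k=1  p_k/q_k = 83/11
k=5  a_k=1  p_k/q_k = 151/20
→ (151, 20).  Check: 151²=22801, 57·20²=22800, difference 1.
(151+20√57)^2 = 45601 + 6040√57
(151+20√57)^3 = 13771351 + 1824060√57
(151+20√57)^4 = 4158902401 + 550860080√57
(151+20√57)^5 = 1255974753751 + 166357920100√57

151 20
45601 6040
13771351 1824060
4158902401 550860080
1255974753751 166357920100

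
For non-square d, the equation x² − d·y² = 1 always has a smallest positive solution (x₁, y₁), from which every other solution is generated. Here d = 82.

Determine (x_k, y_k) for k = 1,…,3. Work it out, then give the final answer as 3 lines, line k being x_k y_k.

163 18
53137 5868
17322499 1912950

[9; 18] for √82; ℓ=1 ⇒ convergent index 1
k=0  a_k=9  p_k/q_k = 9/1
k=1  a_k=18  p_k/q_k = 163/18
(x₁, y₁) = (163, 18);  163² − 82·18² = 1 ✓
(163+18√82)^2 = 53137 + 5868√82
(163+18√82)^3 = 17322499 + 1912950√82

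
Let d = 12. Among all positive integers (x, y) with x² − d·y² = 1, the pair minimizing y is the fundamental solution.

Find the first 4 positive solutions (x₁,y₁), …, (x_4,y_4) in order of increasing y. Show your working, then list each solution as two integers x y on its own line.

[3; 2,6] for √12; ℓ=2 ⇒ convergent index 1
i=0: a=3 ⇒ p=3, q=1
i=1: a=2 ⇒ p=7, q=2
fundamental: x₁=7, y₁=2  (since 49 − 12·4 = 1)
n=2: (7,2)∘(7,2) = (7·7+12·2·2, 7·2+2·7) = (97,28)
n=3: (97,28)∘(7,2) = (7·97+12·2·28, 7·28+2·97) = (1351,390)
n=4: (1351,390)∘(7,2) = (7·1351+12·2·390, 7·390+2·1351) = (18817,5432)

7 2
97 28
1351 390
18817 5432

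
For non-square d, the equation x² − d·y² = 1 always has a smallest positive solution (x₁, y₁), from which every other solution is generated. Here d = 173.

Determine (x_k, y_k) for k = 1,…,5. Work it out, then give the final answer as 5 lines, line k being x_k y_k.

2499849 190060
12498490045601 950242601880
62488675684008728649 4750926036134042180
312424506839974574118902401 23753195401006348176659760
1562028181998744709597444087746249 118758803540015886040113314710300

√173 → a₀=13, period (6,1,1,6,26); ℓ=5 odd so k=9
i=0: a=13 ⇒ p=13, q=1
i=1: a=6 ⇒ p=79, q=6
i=2: a=1 ⇒ p=92, q=7
i=3: a=1 ⇒ p=171, q=13
i=4: a=6 ⇒ p=1118, q=85
i=5: a=26 ⇒ p=29239, q=2223
i=6: a=6 ⇒ p=176552, q=13423
i=7: a=1 ⇒ p=205791, q=15646
i=8: a=1 ⇒ p=382343, q=29069
i=9: a=6 ⇒ p=2499849, q=190060
(x₁, y₁) = (2499849, 190060);  2499849² − 173·190060² = 1 ✓
k=2:  x_2 = 2499849·2499849+173·190060·190060 = 12498490045601,  y_2 = 2499849·190060+190060·2499849 = 950242601880
k=3:  x_3 = 2499849·12498490045601+173·190060·950242601880 = 62488675684008728649,  y_3 = 2499849·950242601880+190060·12498490045601 = 4750926036134042180
k=4:  x_4 = 2499849·62488675684008728649+173·190060·4750926036134042180 = 312424506839974574118902401,  y_4 = 2499849·4750926036134042180+190060·62488675684008728649 = 23753195401006348176659760
k=5:  x_5 = 2499849·312424506839974574118902401+173·190060·23753195401006348176659760 = 1562028181998744709597444087746249,  y_5 = 2499849·23753195401006348176659760+190060·312424506839974574118902401 = 118758803540015886040113314710300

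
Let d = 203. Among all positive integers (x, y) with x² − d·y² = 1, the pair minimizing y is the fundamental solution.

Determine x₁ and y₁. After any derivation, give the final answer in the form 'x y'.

57 4

√203 = [14; 4,28, …], period ℓ=2 (even) → k=1
k=0  a_k=14  p_k/q_k = 14/1
k=1  a_k=4  p_k/q_k = 57/4
(x₁, y₁) = (57, 4);  57² − 203·4² = 1 ✓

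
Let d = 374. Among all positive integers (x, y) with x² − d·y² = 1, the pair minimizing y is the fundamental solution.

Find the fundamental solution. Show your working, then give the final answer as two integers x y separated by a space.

[19; 2,1,18,1,2,38] for √374; ℓ=6 ⇒ convergent index 5
step 0: (19, 1)  from 19·(1,0) + (0,1)
…
step 2: (58, 3)  from 1·(39,2) + (19,1)
step 3: (1083, 56)  from 18·(58,3) + (39,2)
step 4: (1141, 59)  from 1·(1083,56) + (58,3)
step 5: (3365, 174)  from 2·(1141,59) + (1083,56)
→ (3365, 174).  Check: 3365²=11323225, 374·174²=11323224, difference 1.

3365 174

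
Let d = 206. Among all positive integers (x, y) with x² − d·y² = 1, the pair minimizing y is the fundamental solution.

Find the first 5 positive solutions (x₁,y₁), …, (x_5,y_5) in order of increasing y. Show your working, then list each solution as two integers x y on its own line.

d=206: √d = [14; 2,1,5,14,5,1,2,28] (ℓ=8, even), read p_7/q_7
step 0: (14, 1)  from 14·(1,0) + (0,1)
…
step 3: (244, 17)  from 5·(43,3) + (29,2)
…
step 5: (17539, 1222)  from 5·(3459,241) + (244,17)
step 6: (20998, 1463)  from 1·(17539,1222) + (3459,241)
step 7: (59535, 4148)  from 2·(20998,1463) + (17539,1222)
→ (59535, 4148).  Check: 59535²=3544416225, 206·4148²=3544416224, difference 1.
k=2:  x_2 = 59535·59535+206·4148·4148 = 7088832449,  y_2 = 59535·4148+4148·59535 = 493902360
k=3:  x_3 = 59535·7088832449+206·4148·493902360 = 844067279642895,  y_3 = 59535·493902360+4148·7088832449 = 58808954001052
k=4:  x_4 = 59535·844067279642895+206·4148·58808954001052 = 100503090979990675201,  y_4 = 59535·58808954001052+4148·844067279642895 = 7002382152411359280
k=5:  x_5 = 59535·100503090979990675201+206·4148·7002382152411359280 = 11966903042143422416540175,  y_5 = 59535·7002382152411359280+4148·100503090979990675201 = 833773642828811595468548

59535 4148
7088832449 493902360
844067279642895 58808954001052
100503090979990675201 7002382152411359280
11966903042143422416540175 833773642828811595468548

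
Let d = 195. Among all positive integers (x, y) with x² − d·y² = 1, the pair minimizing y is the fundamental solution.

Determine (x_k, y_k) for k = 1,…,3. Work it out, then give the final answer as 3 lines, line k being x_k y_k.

√195 → a₀=13, period (1,26); ℓ=2 even so k=1
k=0  a_k=13  p_k/q_k = 13/1
k=1  a_k=1  p_k/q_k = 14/1
→ (14, 1).  Check: 14²=196, 195·1²=195, difference 1.
k=2:  x_2 = 14·14+195·1·1 = 391,  y_2 = 14·1+1·14 = 28
k=3:  x_3 = 14·391+195·1·28 = 10934,  y_3 = 14·28+1·391 = 783

14 1
391 28
10934 783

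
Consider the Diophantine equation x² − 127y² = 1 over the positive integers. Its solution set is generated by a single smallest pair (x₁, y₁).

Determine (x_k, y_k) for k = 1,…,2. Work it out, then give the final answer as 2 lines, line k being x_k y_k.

4730624 419775
44757606858751 3971595379200

√127 → a₀=11, period (3,1,2,2,7,11,7,2,2,1,3,22); ℓ=12 even so k=11
k=0  a_k=11  p_k/q_k = 11/1
k=1  a_k=3  p_k/q_k = 34/3
k=2  a_k=1  p_k/q_k = 45/4
…
k=4  a_k=2  p_k/q_k = 293/26
k=5  a_k=7  p_k/q_k = 2175/193
…
k=7  a_k=7  p_k/q_k = 171701/15236
…
k=9  a_k=2  p_k/q_k = 906941/80478
k=10  a_k=1  p_k/q_k = 1274561/113099
k=11  a_k=3  p_k/q_k = 4730624/419775
fundamental: x₁=4730624, y₁=419775  (since 22378803429376 − 127·176211050625 = 1)
(x_2, y_2) = (4730624·4730624 + 127·419775·419775, 4730624·419775 + 419775·4730624) = (44757606858751, 3971595379200)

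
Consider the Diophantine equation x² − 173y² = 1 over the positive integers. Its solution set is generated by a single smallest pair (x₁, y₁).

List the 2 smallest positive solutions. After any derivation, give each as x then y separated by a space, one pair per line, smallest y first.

√173 → a₀=13, period (6,1,1,6,26); ℓ=5 odd so k=9
k=0  a_k=13  p_k/q_k = 13/1
…
k=8  a_k=1  p_k/q_k = 382343/29069
k=9  a_k=6  p_k/q_k = 2499849/190060
fundamental: x₁=2499849, y₁=190060  (since 6249245022801 − 173·36122803600 = 1)
n=2: (2499849,190060)∘(2499849,190060) = (2499849·2499849+173·190060·190060, 2499849·190060+190060·2499849) = (12498490045601,950242601880)

2499849 190060
12498490045601 950242601880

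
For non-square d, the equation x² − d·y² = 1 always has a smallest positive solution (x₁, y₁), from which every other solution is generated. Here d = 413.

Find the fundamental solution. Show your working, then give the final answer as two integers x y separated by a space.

113399 5580

√413 = [20; 3,9,1,4,1,9,3,40, …], period ℓ=8 (even) → k=7
a_0=20:  p_0=20·1+0=20,  q_0=20·0+1=1
…
a_2=9:  p_2=9·61+20=569,  q_2=9·3+1=28
a_3=1:  p_3=1·569+61=630,  q_3=1·28+3=31
a_4=4:  p_4=4·630+569=3089,  q_4=4·31+28=152
…
a_6=9:  p_6=9·3719+3089=36560,  q_6=9·183+152=1799
a_7=3:  p_7=3·36560+3719=113399,  q_7=3·1799+183=5580
→ (113399, 5580).  Check: 113399²=12859333201, 413·5580²=12859333200, difference 1.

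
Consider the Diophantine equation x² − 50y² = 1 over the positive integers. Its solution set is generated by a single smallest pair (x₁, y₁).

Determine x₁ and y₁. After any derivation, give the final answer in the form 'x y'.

d=50: √d = [7; 14] (ℓ=1, odd), read p_1/q_1
a_0=7:  p_0=7·1+0=7,  q_0=7·0+1=1
a_1=14:  p_1=14·7+1=99,  q_1=14·1+0=14
→ (99, 14).  Check: 99²=9801, 50·14²=9800, difference 1.

99 14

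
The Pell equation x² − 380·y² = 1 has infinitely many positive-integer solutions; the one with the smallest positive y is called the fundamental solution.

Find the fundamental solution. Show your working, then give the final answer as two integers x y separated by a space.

39 2

√380 → a₀=19, period (2,38); ℓ=2 even so k=1
i=0: a=19 ⇒ p=19, q=1
i=1: a=2 ⇒ p=39, q=2
(x₁, y₁) = (39, 2);  39² − 380·2² = 1 ✓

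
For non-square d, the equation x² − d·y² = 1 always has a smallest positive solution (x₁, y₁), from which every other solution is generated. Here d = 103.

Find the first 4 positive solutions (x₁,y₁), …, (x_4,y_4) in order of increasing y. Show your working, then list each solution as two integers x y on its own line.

227528 22419
103537981567 10201900464
47115579739725224 4642436017523565
21440227253936863550977 2112568364380001494176

√103 = [10; 6,1,2,1,1,9,1,1,2,1,6,20, …], period ℓ=12 (even) → k=11
i=0: a=10 ⇒ p=10, q=1
…
i=2: a=1 ⇒ p=71, q=7
i=3: a=2 ⇒ p=203, q=20
…
i=5: a=1 ⇒ p=477, q=47
i=6: a=9 ⇒ p=4567, q=450
i=7: a=1 ⇒ p=5044, q=497
…
i=9: a=2 ⇒ p=24266, q=2391
i=10: a=1 ⇒ p=33877, q=3338
i=11: a=6 ⇒ p=227528, q=22419
(x₁, y₁) = (227528, 22419);  227528² − 103·22419² = 1 ✓
(227528+22419√103)^2 = 103537981567 + 10201900464√103
(227528+22419√103)^3 = 47115579739725224 + 4642436017523565√103
(227528+22419√103)^4 = 21440227253936863550977 + 2112568364380001494176√103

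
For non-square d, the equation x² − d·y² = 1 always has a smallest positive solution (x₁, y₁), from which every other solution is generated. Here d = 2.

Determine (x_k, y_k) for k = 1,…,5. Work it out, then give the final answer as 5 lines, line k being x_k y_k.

3 2
17 12
99 70
577 408
3363 2378

d=2: √d = [1; 2] (ℓ=1, odd), read p_1/q_1
k=0  a_k=1  p_k/q_k = 1/1
k=1  a_k=2  p_k/q_k = 3/2
(x₁, y₁) = (3, 2);  3² − 2·2² = 1 ✓
n=2: (3,2)∘(3,2) = (3·3+2·2·2, 3·2+2·3) = (17,12)
n=3: (17,12)∘(3,2) = (3·17+2·2·12, 3·12+2·17) = (99,70)
n=4: (99,70)∘(3,2) = (3·99+2·2·70, 3·70+2·99) = (577,408)
n=5: (577,408)∘(3,2) = (3·577+2·2·408, 3·408+2·577) = (3363,2378)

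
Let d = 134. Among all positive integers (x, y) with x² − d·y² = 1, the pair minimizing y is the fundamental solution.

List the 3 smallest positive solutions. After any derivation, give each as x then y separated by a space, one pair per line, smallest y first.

√134 → a₀=11, period (1,1,2,1,3,…,1,1,22); ℓ=14 even so k=13
a_0=11:  p_0=11·1+0=11,  q_0=11·0+1=1
…
a_3=2:  p_3=2·23+12=58,  q_3=2·2+1=5
a_4=1:  p_4=1·58+23=81,  q_4=1·5+2=7
…
a_7=10:  p_7=10·382+301=4121,  q_7=10·33+26=356
…
a_9=3:  p_9=3·4503+4121=17630,  q_9=3·389+356=1523
…
a_12=1:  p_12=1·61896+22133=84029,  q_12=1·5347+1912=7259
a_13=1:  p_13=1·84029+61896=145925,  q_13=1·7259+5347=12606
fundamental: x₁=145925, y₁=12606  (since 21294105625 − 134·158911236 = 1)
k=2:  x_2 = 145925·145925+134·12606·12606 = 42588211249,  y_2 = 145925·12606+12606·145925 = 3679061100
k=3:  x_3 = 145925·42588211249+134·12606·3679061100 = 12429369452874725,  y_3 = 145925·3679061100+12606·42588211249 = 1073733982022394

145925 12606
42588211249 3679061100
12429369452874725 1073733982022394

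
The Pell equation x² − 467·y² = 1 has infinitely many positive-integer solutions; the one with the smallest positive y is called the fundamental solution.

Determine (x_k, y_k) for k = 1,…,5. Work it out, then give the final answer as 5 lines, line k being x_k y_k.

1625626 75225
5285319783751 244575431700
17183906517558380626 795176361465413175
55869210433019434807260001 2585318735566902940613400
181644882158758119549456134390626 8405522709648569143113732563625

√467 = [21; 1,1,1,1,3,…,1,1,42, …], period ℓ=14 (even) → k=13
k=0  a_k=21  p_k/q_k = 21/1
k=1  a_k=1  p_k/q_k = 22/1
…
k=3  a_k=1  p_k/q_k = 65/3
k=4  a_k=1  p_k/q_k = 108/5
…
k=8  a_k=3  p_k/q_k = 82767/3830
k=9  a_k=3  p_k/q_k = 275465/12747
…
k=11  a_k=1  p_k/q_k = 633697/29324
k=12  a_k=1  p_k/q_k = 991929/45901
k=13  a_k=1  p_k/q_k = 1625626/75225
(x₁, y₁) = (1625626, 75225);  1625626² − 467·75225² = 1 ✓
(1625626+75225√467)^2 = 5285319783751 + 244575431700√467
(1625626+75225√467)^3 = 17183906517558380626 + 795176361465413175√467
(1625626+75225√467)^4 = 55869210433019434807260001 + 2585318735566902940613400√467
(1625626+75225√467)^5 = 181644882158758119549456134390626 + 8405522709648569143113732563625√467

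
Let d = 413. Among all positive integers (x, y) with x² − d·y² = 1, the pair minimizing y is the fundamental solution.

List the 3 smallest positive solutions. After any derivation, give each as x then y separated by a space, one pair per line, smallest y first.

113399 5580
25718666401 1265532840
5832942102300599 287020317040740

√413 → a₀=20, period (3,9,1,4,1,9,3,40); ℓ=8 even so k=7
k=0  a_k=20  p_k/q_k = 20/1
k=1  a_k=3  p_k/q_k = 61/3
k=2  a_k=9  p_k/q_k = 569/28
…
k=5  a_k=1  p_k/q_k = 3719/183
k=6  a_k=9  p_k/q_k = 36560/1799
k=7  a_k=3  p_k/q_k = 113399/5580
(x₁, y₁) = (113399, 5580);  113399² − 413·5580² = 1 ✓
n=2: (113399,5580)∘(113399,5580) = (113399·113399+413·5580·5580, 113399·5580+5580·113399) = (25718666401,1265532840)
n=3: (25718666401,1265532840)∘(113399,5580) = (113399·25718666401+413·5580·1265532840, 113399·1265532840+5580·25718666401) = (5832942102300599,287020317040740)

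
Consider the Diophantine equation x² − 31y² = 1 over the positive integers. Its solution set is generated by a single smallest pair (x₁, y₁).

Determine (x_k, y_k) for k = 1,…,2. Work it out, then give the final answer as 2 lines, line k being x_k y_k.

[5; 1,1,3,5,3,1,1,10] for √31; ℓ=8 ⇒ convergent index 7
k=0  a_k=5  p_k/q_k = 5/1
…
k=2  a_k=1  p_k/q_k = 11/2
…
k=4  a_k=5  p_k/q_k = 206/37
k=5  a_k=3  p_k/q_k = 657/118
k=6  a_k=1  p_k/q_k = 863/155
k=7  a_k=1  p_k/q_k = 1520/273
fundamental: x₁=1520, y₁=273  (since 2310400 − 31·74529 = 1)
(1520+273√31)^2 = 4620799 + 829920√31

1520 273
4620799 829920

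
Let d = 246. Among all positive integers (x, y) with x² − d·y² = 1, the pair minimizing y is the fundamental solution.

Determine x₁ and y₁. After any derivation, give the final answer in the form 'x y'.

[15; 1,2,5,1,14,1,5,2,1,30] for √246; ℓ=10 ⇒ convergent index 9
step 0: (15, 1)  from 15·(1,0) + (0,1)
step 1: (16, 1)  from 1·(15,1) + (1,0)
step 2: (47, 3)  from 2·(16,1) + (15,1)
step 3: (251, 16)  from 5·(47,3) + (16,1)
step 4: (298, 19)  from 1·(251,16) + (47,3)
step 5: (4423, 282)  from 14·(298,19) + (251,16)
step 6: (4721, 301)  from 1·(4423,282) + (298,19)
step 7: (28028, 1787)  from 5·(4721,301) + (4423,282)
step 8: (60777, 3875)  from 2·(28028,1787) + (4721,301)
step 9: (88805, 5662)  from 1·(60777,3875) + (28028,1787)
(x₁, y₁) = (88805, 5662);  88805² − 246·5662² = 1 ✓

88805 5662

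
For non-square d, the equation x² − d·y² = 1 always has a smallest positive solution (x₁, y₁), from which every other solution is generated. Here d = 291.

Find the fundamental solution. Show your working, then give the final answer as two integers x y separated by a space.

290 17

√291 = [17; 17,34, …], period ℓ=2 (even) → k=1
k=0  a_k=17  p_k/q_k = 17/1
k=1  a_k=17  p_k/q_k = 290/17
→ (290, 17).  Check: 290²=84100, 291·17²=84099, difference 1.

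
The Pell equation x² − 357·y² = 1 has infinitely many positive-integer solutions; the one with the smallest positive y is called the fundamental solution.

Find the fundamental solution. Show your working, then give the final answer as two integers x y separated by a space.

3401 180

√357 = [18; 1,8,2,8,1,36, …], period ℓ=6 (even) → k=5
i=0: a=18 ⇒ p=18, q=1
i=1: a=1 ⇒ p=19, q=1
i=2: a=8 ⇒ p=170, q=9
…
i=4: a=8 ⇒ p=3042, q=161
i=5: a=1 ⇒ p=3401, q=180
→ (3401, 180).  Check: 3401²=11566801, 357·180²=11566800, difference 1.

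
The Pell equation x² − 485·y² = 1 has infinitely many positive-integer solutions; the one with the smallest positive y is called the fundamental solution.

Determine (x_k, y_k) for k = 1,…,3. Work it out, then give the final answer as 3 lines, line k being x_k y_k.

[22; 44] for √485; ℓ=1 ⇒ convergent index 1
a_0=22:  p_0=22·1+0=22,  q_0=22·0+1=1
a_1=44:  p_1=44·22+1=969,  q_1=44·1+0=44
fundamental: x₁=969, y₁=44  (since 938961 − 485·1936 = 1)
(x_2, y_2) = (969·969 + 485·44·44, 969·44 + 44·969) = (1877921, 85272)
(x_3, y_3) = (969·1877921 + 485·44·85272, 969·85272 + 44·1877921) = (3639409929, 165257092)

969 44
1877921 85272
3639409929 165257092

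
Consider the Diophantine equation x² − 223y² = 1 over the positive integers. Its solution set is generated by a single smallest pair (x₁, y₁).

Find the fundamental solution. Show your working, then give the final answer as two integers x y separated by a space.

224 15

√223 = [14; 1,13,1,28, …], period ℓ=4 (even) → k=3
k=0  a_k=14  p_k/q_k = 14/1
k=1  a_k=1  p_k/q_k = 15/1
k=2  a_k=13  p_k/q_k = 209/14
k=3  a_k=1  p_k/q_k = 224/15
fundamental: x₁=224, y₁=15  (since 50176 − 223·225 = 1)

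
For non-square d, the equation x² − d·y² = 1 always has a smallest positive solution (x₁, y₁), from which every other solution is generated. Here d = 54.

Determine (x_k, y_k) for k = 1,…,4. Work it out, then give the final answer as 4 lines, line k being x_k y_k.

485 66
470449 64020
456335045 62099334
442644523201 60236289960

d=54: √d = [7; 2,1,6,1,2,14] (ℓ=6, even), read p_5/q_5
a_0=7:  p_0=7·1+0=7,  q_0=7·0+1=1
a_1=2:  p_1=2·7+1=15,  q_1=2·1+0=2
a_2=1:  p_2=1·15+7=22,  q_2=1·2+1=3
a_3=6:  p_3=6·22+15=147,  q_3=6·3+2=20
a_4=1:  p_4=1·147+22=169,  q_4=1·20+3=23
a_5=2:  p_5=2·169+147=485,  q_5=2·23+20=66
(x₁, y₁) = (485, 66);  485² − 54·66² = 1 ✓
(x_2, y_2) = (485·485 + 54·66·66, 485·66 + 66·485) = (470449, 64020)
(x_3, y_3) = (485·470449 + 54·66·64020, 485·64020 + 66·470449) = (456335045, 62099334)
(x_4, y_4) = (485·456335045 + 54·66·62099334, 485·62099334 + 66·456335045) = (442644523201, 60236289960)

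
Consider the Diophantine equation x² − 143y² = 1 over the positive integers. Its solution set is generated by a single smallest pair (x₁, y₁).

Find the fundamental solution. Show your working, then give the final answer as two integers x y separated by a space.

12 1

√143 = [11; 1,22, …], period ℓ=2 (even) → k=1
step 0: (11, 1)  from 11·(1,0) + (0,1)
step 1: (12, 1)  from 1·(11,1) + (1,0)
fundamental: x₁=12, y₁=1  (since 144 − 143·1 = 1)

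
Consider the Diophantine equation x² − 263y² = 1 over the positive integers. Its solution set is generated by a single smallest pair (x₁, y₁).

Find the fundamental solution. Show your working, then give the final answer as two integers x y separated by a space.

139128 8579

√263 → a₀=16, period (4,1,1,1,1,15,1,1,1,1,4,32); ℓ=12 even so k=11
step 0: (16, 1)  from 16·(1,0) + (0,1)
step 1: (65, 4)  from 4·(16,1) + (1,0)
step 2: (81, 5)  from 1·(65,4) + (16,1)
step 3: (146, 9)  from 1·(81,5) + (65,4)
step 4: (227, 14)  from 1·(146,9) + (81,5)
…
step 8: (12017, 741)  from 1·(6195,382) + (5822,359)
…
step 10: (30229, 1864)  from 1·(18212,1123) + (12017,741)
step 11: (139128, 8579)  from 4·(30229,1864) + (18212,1123)
→ (139128, 8579).  Check: 139128²=19356600384, 263·8579²=19356600383, difference 1.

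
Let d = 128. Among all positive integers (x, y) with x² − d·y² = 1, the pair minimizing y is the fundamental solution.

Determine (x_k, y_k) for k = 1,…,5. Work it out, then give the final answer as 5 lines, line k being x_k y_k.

d=128: √d = [11; 3,5,3,22] (ℓ=4, even), read p_3/q_3
step 0: (11, 1)  from 11·(1,0) + (0,1)
step 1: (34, 3)  from 3·(11,1) + (1,0)
step 2: (181, 16)  from 5·(34,3) + (11,1)
step 3: (577, 51)  from 3·(181,16) + (34,3)
→ (577, 51).  Check: 577²=332929, 128·51²=332928, difference 1.
(x_2, y_2) = (577·577 + 128·51·51, 577·51 + 51·577) = (665857, 58854)
(x_3, y_3) = (577·665857 + 128·51·58854, 577·58854 + 51·665857) = (768398401, 67917465)
(x_4, y_4) = (577·768398401 + 128·51·67917465, 577·67917465 + 51·768398401) = (886731088897, 78376695756)
(x_5, y_5) = (577·886731088897 + 128·51·78376695756, 577·78376695756 + 51·886731088897) = (1023286908188737, 90446638984959)

577 51
665857 58854
768398401 67917465
886731088897 78376695756
1023286908188737 90446638984959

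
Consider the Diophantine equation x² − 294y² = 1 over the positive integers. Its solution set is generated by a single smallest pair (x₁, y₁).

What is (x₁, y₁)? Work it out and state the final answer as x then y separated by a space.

4801 280

d=294: √d = [17; 6,1,4,1,6,34] (ℓ=6, even), read p_5/q_5
i=0: a=17 ⇒ p=17, q=1
…
i=2: a=1 ⇒ p=120, q=7
i=3: a=4 ⇒ p=583, q=34
i=4: a=1 ⇒ p=703, q=41
i=5: a=6 ⇒ p=4801, q=280
fundamental: x₁=4801, y₁=280  (since 23049601 − 294·78400 = 1)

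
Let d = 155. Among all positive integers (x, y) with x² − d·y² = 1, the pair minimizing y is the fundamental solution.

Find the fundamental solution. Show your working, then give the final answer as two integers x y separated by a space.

d=155: √d = [12; 2,4,2,24] (ℓ=4, even), read p_3/q_3
k=0  a_k=12  p_k/q_k = 12/1
k=1  a_k=2  p_k/q_k = 25/2
k=2  a_k=4  p_k/q_k = 112/9
k=3  a_k=2  p_k/q_k = 249/20
fundamental: x₁=249, y₁=20  (since 62001 − 155·400 = 1)

249 20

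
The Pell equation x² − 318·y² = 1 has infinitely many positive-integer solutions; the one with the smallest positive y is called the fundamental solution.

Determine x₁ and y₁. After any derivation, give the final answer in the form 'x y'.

107 6

√318 → a₀=17, period (1,4,1,34); ℓ=4 even so k=3
step 0: (17, 1)  from 17·(1,0) + (0,1)
…
step 2: (89, 5)  from 4·(18,1) + (17,1)
step 3: (107, 6)  from 1·(89,5) + (18,1)
→ (107, 6).  Check: 107²=11449, 318·6²=11448, difference 1.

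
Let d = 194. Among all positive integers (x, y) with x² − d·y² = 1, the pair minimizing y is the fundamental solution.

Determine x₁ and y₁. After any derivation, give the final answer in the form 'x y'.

√194 = [13; 1,12,1,26, …], period ℓ=4 (even) → k=3
a_0=13:  p_0=13·1+0=13,  q_0=13·0+1=1
…
a_2=12:  p_2=12·14+13=181,  q_2=12·1+1=13
a_3=1:  p_3=1·181+14=195,  q_3=1·13+1=14
(x₁, y₁) = (195, 14);  195² − 194·14² = 1 ✓

195 14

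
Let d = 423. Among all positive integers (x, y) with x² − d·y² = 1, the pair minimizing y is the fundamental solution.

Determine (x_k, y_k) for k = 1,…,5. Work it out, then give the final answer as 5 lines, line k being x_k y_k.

4607 224
42448897 2063936
391124132351 19017106080
3603817713033217 175223613357184
33205576016763929087 1614510354455987296

[20; 1,1,3,4,3,1,1,40] for √423; ℓ=8 ⇒ convergent index 7
i=0: a=20 ⇒ p=20, q=1
…
i=6: a=1 ⇒ p=2612, q=127
i=7: a=1 ⇒ p=4607, q=224
→ (4607, 224).  Check: 4607²=21224449, 423·224²=21224448, difference 1.
(4607+224√423)^2 = 42448897 + 2063936√423
(4607+224√423)^3 = 391124132351 + 19017106080√423
(4607+224√423)^4 = 3603817713033217 + 175223613357184√423
(4607+224√423)^5 = 33205576016763929087 + 1614510354455987296√423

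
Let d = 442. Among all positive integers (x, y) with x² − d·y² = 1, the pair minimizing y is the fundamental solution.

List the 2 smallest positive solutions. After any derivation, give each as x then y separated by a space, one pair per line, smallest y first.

√442 → a₀=21, period (42); ℓ=1 odd so k=1
a_0=21:  p_0=21·1+0=21,  q_0=21·0+1=1
a_1=42:  p_1=42·21+1=883,  q_1=42·1+0=42
(x₁, y₁) = (883, 42);  883² − 442·42² = 1 ✓
(x_2, y_2) = (883·883 + 442·42·42, 883·42 + 42·883) = (1559377, 74172)

883 42
1559377 74172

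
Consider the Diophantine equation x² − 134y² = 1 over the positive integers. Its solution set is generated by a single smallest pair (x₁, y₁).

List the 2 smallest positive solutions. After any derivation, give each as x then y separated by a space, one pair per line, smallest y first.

√134 = [11; 1,1,2,1,3,…,1,1,22, …], period ℓ=14 (even) → k=13
i=0: a=11 ⇒ p=11, q=1
i=1: a=1 ⇒ p=12, q=1
…
i=3: a=2 ⇒ p=58, q=5
…
i=7: a=10 ⇒ p=4121, q=356
…
i=10: a=1 ⇒ p=22133, q=1912
…
i=12: a=1 ⇒ p=84029, q=7259
i=13: a=1 ⇒ p=145925, q=12606
fundamental: x₁=145925, y₁=12606  (since 21294105625 − 134·158911236 = 1)
n=2: (145925,12606)∘(145925,12606) = (145925·145925+134·12606·12606, 145925·12606+12606·145925) = (42588211249,3679061100)

145925 12606
42588211249 3679061100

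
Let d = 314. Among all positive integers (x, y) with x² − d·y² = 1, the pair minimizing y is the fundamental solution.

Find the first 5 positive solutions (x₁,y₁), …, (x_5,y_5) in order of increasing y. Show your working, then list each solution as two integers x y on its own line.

392499 22150
308110930001 17387705700
241866463828532499 13649314199066450
189864690372162243720001 10714684347621377411400
149043402212524750531884812499 8411005783500436710995110750

d=314: √d = [17; 1,2,1,1,2,1,34] (ℓ=7, odd), read p_13/q_13
step 0: (17, 1)  from 17·(1,0) + (0,1)
…
step 3: (71, 4)  from 1·(53,3) + (18,1)
…
step 5: (319, 18)  from 2·(124,7) + (71,4)
step 6: (443, 25)  from 1·(319,18) + (124,7)
step 7: (15381, 868)  from 34·(443,25) + (319,18)
…
step 12: (282617, 15949)  from 2·(109882,6201) + (62853,3547)
step 13: (392499, 22150)  from 1·(282617,15949) + (109882,6201)
fundamental: x₁=392499, y₁=22150  (since 154055465001 − 314·490622500 = 1)
n=2: (392499,22150)∘(392499,22150) = (392499·392499+314·22150·22150, 392499·22150+22150·392499) = (308110930001,17387705700)
n=3: (308110930001,17387705700)∘(392499,22150) = (392499·308110930001+314·22150·17387705700, 392499·17387705700+22150·308110930001) = (241866463828532499,13649314199066450)
n=4: (241866463828532499,13649314199066450)∘(392499,22150) = (392499·241866463828532499+314·22150·13649314199066450, 392499·13649314199066450+22150·241866463828532499) = (189864690372162243720001,10714684347621377411400)
n=5: (189864690372162243720001,10714684347621377411400)∘(392499,22150) = (392499·189864690372162243720001+314·22150·10714684347621377411400, 392499·10714684347621377411400+22150·189864690372162243720001) = (149043402212524750531884812499,8411005783500436710995110750)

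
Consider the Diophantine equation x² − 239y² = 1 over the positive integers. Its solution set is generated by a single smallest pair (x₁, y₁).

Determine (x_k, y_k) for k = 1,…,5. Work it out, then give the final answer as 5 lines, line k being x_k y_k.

6195120 400729
76759023628799 4965128484960
951062724926484326640 61519133559490389671
11783895416893046404284364801 762236829394135240588726080
146005292350203948217495381647615600 9444297253032328704218497935069529

√239 → a₀=15, period (2,5,1,2,4,15,4,2,1,5,2,30); ℓ=12 even so k=11
step 0: (15, 1)  from 15·(1,0) + (0,1)
step 1: (31, 2)  from 2·(15,1) + (1,0)
step 2: (170, 11)  from 5·(31,2) + (15,1)
…
step 4: (572, 37)  from 2·(201,13) + (170,11)
step 5: (2489, 161)  from 4·(572,37) + (201,13)
step 6: (37907, 2452)  from 15·(2489,161) + (572,37)
step 7: (154117, 9969)  from 4·(37907,2452) + (2489,161)
step 8: (346141, 22390)  from 2·(154117,9969) + (37907,2452)
step 9: (500258, 32359)  from 1·(346141,22390) + (154117,9969)
step 10: (2847431, 184185)  from 5·(500258,32359) + (346141,22390)
step 11: (6195120, 400729)  from 2·(2847431,184185) + (500258,32359)
(x₁, y₁) = (6195120, 400729);  6195120² − 239·400729² = 1 ✓
(6195120+400729√239)^2 = 76759023628799 + 4965128484960√239
(6195120+400729√239)^3 = 951062724926484326640 + 61519133559490389671√239
(6195120+400729√239)^4 = 11783895416893046404284364801 + 762236829394135240588726080√239
(6195120+400729√239)^5 = 146005292350203948217495381647615600 + 9444297253032328704218497935069529√239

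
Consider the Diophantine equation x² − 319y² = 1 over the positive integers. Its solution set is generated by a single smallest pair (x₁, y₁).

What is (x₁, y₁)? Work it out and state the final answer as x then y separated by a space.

12901780 722361

[17; 1,6,5,1,4,…,6,1,34] for √319; ℓ=14 ⇒ convergent index 13
i=0: a=17 ⇒ p=17, q=1
i=1: a=1 ⇒ p=18, q=1
i=2: a=6 ⇒ p=125, q=7
…
i=4: a=1 ⇒ p=768, q=43
i=5: a=4 ⇒ p=3715, q=208
…
i=7: a=1 ⇒ p=15628, q=875
…
i=9: a=4 ⇒ p=250816, q=14043
…
i=12: a=6 ⇒ p=11102899, q=621643
i=13: a=1 ⇒ p=12901780, q=722361
→ (12901780, 722361).  Check: 12901780²=166455927168400, 319·722361²=166455927168399, difference 1.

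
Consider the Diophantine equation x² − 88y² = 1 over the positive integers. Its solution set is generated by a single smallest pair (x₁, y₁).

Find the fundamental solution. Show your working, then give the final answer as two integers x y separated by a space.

197 21

√88 → a₀=9, period (2,1,1,1,2,18); ℓ=6 even so k=5
step 0: (9, 1)  from 9·(1,0) + (0,1)
…
step 2: (28, 3)  from 1·(19,2) + (9,1)
step 3: (47, 5)  from 1·(28,3) + (19,2)
step 4: (75, 8)  from 1·(47,5) + (28,3)
step 5: (197, 21)  from 2·(75,8) + (47,5)
→ (197, 21).  Check: 197²=38809, 88·21²=38808, difference 1.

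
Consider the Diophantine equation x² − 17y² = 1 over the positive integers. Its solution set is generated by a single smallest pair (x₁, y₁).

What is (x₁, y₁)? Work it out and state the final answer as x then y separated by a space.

33 8

√17 → a₀=4, period (8); ℓ=1 odd so k=1
step 0: (4, 1)  from 4·(1,0) + (0,1)
step 1: (33, 8)  from 8·(4,1) + (1,0)
fundamental: x₁=33, y₁=8  (since 1089 − 17·64 = 1)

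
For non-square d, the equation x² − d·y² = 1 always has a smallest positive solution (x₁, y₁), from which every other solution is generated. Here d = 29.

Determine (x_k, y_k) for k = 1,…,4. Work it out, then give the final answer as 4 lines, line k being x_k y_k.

9801 1820
192119201 35675640
3765920568201 699313893460
73819574785756801 13707950903927280

√29 → a₀=5, period (2,1,1,2,10); ℓ=5 odd so k=9
k=0  a_k=5  p_k/q_k = 5/1
k=1  a_k=2  p_k/q_k = 11/2
…
k=4  a_k=2  p_k/q_k = 70/13
…
k=6  a_k=2  p_k/q_k = 1524/283
k=7  a_k=1  p_k/q_k = 2251/418
k=8  a_k=1  p_k/q_k = 3775/701
k=9  a_k=2  p_k/q_k = 9801/1820
→ (9801, 1820).  Check: 9801²=96059601, 29·1820²=96059600, difference 1.
(x_2, y_2) = (9801·9801 + 29·1820·1820, 9801·1820 + 1820·9801) = (192119201, 35675640)
(x_3, y_3) = (9801·192119201 + 29·1820·35675640, 9801·35675640 + 1820·192119201) = (3765920568201, 699313893460)
(x_4, y_4) = (9801·3765920568201 + 29·1820·699313893460, 9801·699313893460 + 1820·3765920568201) = (73819574785756801, 13707950903927280)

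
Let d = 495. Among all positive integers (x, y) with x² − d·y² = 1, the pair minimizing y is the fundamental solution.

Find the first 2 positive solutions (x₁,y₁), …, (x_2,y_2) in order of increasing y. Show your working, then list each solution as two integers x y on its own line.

d=495: √d = [22; 4,44] (ℓ=2, even), read p_1/q_1
k=0  a_k=22  p_k/q_k = 22/1
k=1  a_k=4  p_k/q_k = 89/4
fundamental: x₁=89, y₁=4  (since 7921 − 495·16 = 1)
(89+4√495)^2 = 15841 + 712√495

89 4
15841 712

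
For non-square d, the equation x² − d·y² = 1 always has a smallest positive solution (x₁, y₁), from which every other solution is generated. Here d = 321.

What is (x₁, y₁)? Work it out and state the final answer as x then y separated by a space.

215 12

d=321: √d = [17; 1,10,1,34] (ℓ=4, even), read p_3/q_3
i=0: a=17 ⇒ p=17, q=1
i=1: a=1 ⇒ p=18, q=1
i=2: a=10 ⇒ p=197, q=11
i=3: a=1 ⇒ p=215, q=12
(x₁, y₁) = (215, 12);  215² − 321·12² = 1 ✓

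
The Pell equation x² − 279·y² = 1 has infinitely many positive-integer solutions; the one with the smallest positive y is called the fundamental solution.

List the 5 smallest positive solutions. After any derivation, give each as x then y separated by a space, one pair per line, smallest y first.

√279 = [16; 1,2,2,1,2,2,1,32, …], period ℓ=8 (even) → k=7
k=0  a_k=16  p_k/q_k = 16/1
…
k=6  a_k=2  p_k/q_k = 1069/64
k=7  a_k=1  p_k/q_k = 1520/91
→ (1520, 91).  Check: 1520²=2310400, 279·91²=2310399, difference 1.
n=2: (1520,91)∘(1520,91) = (1520·1520+279·91·91, 1520·91+91·1520) = (4620799,276640)
n=3: (4620799,276640)∘(1520,91) = (1520·4620799+279·91·276640, 1520·276640+91·4620799) = (14047227440,840985509)
n=4: (14047227440,840985509)∘(1520,91) = (1520·14047227440+279·91·840985509, 1520·840985509+91·14047227440) = (42703566796801,2556595670720)
n=5: (42703566796801,2556595670720)∘(1520,91) = (1520·42703566796801+279·91·2556595670720, 1520·2556595670720+91·42703566796801) = (129818829015047600,7772049998003291)

1520 91
4620799 276640
14047227440 840985509
42703566796801 2556595670720
129818829015047600 7772049998003291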